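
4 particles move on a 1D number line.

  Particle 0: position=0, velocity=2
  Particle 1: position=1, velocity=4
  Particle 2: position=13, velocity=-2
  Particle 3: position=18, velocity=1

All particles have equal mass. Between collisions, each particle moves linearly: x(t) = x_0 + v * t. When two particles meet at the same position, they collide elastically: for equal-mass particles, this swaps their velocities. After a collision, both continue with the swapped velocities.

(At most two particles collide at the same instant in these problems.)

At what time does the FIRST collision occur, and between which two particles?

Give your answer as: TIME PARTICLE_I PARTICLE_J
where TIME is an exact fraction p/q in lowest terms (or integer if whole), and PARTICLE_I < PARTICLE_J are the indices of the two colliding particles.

Pair (0,1): pos 0,1 vel 2,4 -> not approaching (rel speed -2 <= 0)
Pair (1,2): pos 1,13 vel 4,-2 -> gap=12, closing at 6/unit, collide at t=2
Pair (2,3): pos 13,18 vel -2,1 -> not approaching (rel speed -3 <= 0)
Earliest collision: t=2 between 1 and 2

Answer: 2 1 2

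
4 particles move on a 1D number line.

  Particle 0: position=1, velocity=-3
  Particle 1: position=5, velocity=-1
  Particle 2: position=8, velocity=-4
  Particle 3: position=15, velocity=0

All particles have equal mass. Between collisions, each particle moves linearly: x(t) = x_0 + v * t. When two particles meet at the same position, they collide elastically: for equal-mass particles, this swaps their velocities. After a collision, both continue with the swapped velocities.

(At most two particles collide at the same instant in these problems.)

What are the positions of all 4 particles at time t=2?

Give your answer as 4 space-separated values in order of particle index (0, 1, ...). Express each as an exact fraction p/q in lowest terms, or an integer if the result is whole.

Collision at t=1: particles 1 and 2 swap velocities; positions: p0=-2 p1=4 p2=4 p3=15; velocities now: v0=-3 v1=-4 v2=-1 v3=0
Advance to t=2 (no further collisions before then); velocities: v0=-3 v1=-4 v2=-1 v3=0; positions = -5 0 3 15

Answer: -5 0 3 15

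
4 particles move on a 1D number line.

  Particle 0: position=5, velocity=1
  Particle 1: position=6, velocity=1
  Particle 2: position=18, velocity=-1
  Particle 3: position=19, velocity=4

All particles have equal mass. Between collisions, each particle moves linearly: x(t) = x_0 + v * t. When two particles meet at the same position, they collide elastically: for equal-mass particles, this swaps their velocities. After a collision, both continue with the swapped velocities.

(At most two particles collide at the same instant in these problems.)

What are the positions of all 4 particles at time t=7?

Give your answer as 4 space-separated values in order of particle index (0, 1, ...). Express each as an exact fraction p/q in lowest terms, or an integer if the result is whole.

Answer: 11 12 13 47

Derivation:
Collision at t=6: particles 1 and 2 swap velocities; positions: p0=11 p1=12 p2=12 p3=43; velocities now: v0=1 v1=-1 v2=1 v3=4
Collision at t=13/2: particles 0 and 1 swap velocities; positions: p0=23/2 p1=23/2 p2=25/2 p3=45; velocities now: v0=-1 v1=1 v2=1 v3=4
Advance to t=7 (no further collisions before then); velocities: v0=-1 v1=1 v2=1 v3=4; positions = 11 12 13 47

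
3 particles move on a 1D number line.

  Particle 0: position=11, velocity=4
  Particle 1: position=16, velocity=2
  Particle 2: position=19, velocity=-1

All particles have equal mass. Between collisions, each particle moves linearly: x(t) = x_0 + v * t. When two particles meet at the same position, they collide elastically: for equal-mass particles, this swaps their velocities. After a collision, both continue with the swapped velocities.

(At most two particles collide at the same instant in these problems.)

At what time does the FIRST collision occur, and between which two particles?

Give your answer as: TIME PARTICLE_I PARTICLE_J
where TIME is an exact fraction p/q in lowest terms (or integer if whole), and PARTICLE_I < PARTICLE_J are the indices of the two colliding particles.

Pair (0,1): pos 11,16 vel 4,2 -> gap=5, closing at 2/unit, collide at t=5/2
Pair (1,2): pos 16,19 vel 2,-1 -> gap=3, closing at 3/unit, collide at t=1
Earliest collision: t=1 between 1 and 2

Answer: 1 1 2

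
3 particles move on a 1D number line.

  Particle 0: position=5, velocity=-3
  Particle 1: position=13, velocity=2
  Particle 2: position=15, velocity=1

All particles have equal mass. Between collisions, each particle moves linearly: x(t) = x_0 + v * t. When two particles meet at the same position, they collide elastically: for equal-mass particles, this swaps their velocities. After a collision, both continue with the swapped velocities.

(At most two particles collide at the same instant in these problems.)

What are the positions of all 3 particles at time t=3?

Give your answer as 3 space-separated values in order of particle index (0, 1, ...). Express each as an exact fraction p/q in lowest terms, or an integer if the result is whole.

Collision at t=2: particles 1 and 2 swap velocities; positions: p0=-1 p1=17 p2=17; velocities now: v0=-3 v1=1 v2=2
Advance to t=3 (no further collisions before then); velocities: v0=-3 v1=1 v2=2; positions = -4 18 19

Answer: -4 18 19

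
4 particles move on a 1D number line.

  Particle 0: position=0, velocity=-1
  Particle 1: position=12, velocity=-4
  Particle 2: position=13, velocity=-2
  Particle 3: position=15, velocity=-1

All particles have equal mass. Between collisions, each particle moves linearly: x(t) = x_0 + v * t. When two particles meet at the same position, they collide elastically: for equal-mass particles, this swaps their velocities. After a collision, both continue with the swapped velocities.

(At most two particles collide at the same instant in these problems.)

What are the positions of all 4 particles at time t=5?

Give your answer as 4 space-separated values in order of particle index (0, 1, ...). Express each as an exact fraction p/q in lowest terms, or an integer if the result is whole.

Collision at t=4: particles 0 and 1 swap velocities; positions: p0=-4 p1=-4 p2=5 p3=11; velocities now: v0=-4 v1=-1 v2=-2 v3=-1
Advance to t=5 (no further collisions before then); velocities: v0=-4 v1=-1 v2=-2 v3=-1; positions = -8 -5 3 10

Answer: -8 -5 3 10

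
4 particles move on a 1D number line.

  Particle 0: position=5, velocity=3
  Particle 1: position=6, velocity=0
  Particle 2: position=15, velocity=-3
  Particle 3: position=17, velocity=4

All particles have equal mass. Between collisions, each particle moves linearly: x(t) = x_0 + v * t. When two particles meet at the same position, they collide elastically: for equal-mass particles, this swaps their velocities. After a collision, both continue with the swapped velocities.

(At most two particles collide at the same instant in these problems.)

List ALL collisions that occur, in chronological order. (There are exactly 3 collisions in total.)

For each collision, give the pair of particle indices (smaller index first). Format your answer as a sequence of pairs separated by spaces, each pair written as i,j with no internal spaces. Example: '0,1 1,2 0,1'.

Answer: 0,1 1,2 0,1

Derivation:
Collision at t=1/3: particles 0 and 1 swap velocities; positions: p0=6 p1=6 p2=14 p3=55/3; velocities now: v0=0 v1=3 v2=-3 v3=4
Collision at t=5/3: particles 1 and 2 swap velocities; positions: p0=6 p1=10 p2=10 p3=71/3; velocities now: v0=0 v1=-3 v2=3 v3=4
Collision at t=3: particles 0 and 1 swap velocities; positions: p0=6 p1=6 p2=14 p3=29; velocities now: v0=-3 v1=0 v2=3 v3=4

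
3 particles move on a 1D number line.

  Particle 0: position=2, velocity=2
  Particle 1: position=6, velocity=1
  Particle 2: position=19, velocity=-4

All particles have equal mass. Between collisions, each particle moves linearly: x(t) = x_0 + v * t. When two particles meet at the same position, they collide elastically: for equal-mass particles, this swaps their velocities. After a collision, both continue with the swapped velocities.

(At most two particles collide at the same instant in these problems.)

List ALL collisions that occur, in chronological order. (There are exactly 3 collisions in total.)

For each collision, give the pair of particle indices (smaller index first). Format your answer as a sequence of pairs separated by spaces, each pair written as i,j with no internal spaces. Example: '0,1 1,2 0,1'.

Answer: 1,2 0,1 1,2

Derivation:
Collision at t=13/5: particles 1 and 2 swap velocities; positions: p0=36/5 p1=43/5 p2=43/5; velocities now: v0=2 v1=-4 v2=1
Collision at t=17/6: particles 0 and 1 swap velocities; positions: p0=23/3 p1=23/3 p2=53/6; velocities now: v0=-4 v1=2 v2=1
Collision at t=4: particles 1 and 2 swap velocities; positions: p0=3 p1=10 p2=10; velocities now: v0=-4 v1=1 v2=2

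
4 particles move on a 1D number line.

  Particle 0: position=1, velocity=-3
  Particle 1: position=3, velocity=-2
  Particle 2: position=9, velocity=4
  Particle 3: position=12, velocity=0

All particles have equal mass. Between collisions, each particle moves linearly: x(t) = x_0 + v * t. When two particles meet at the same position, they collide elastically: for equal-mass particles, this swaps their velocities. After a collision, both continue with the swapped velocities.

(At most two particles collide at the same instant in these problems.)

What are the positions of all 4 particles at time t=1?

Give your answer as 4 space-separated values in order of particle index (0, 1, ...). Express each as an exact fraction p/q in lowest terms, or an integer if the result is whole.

Collision at t=3/4: particles 2 and 3 swap velocities; positions: p0=-5/4 p1=3/2 p2=12 p3=12; velocities now: v0=-3 v1=-2 v2=0 v3=4
Advance to t=1 (no further collisions before then); velocities: v0=-3 v1=-2 v2=0 v3=4; positions = -2 1 12 13

Answer: -2 1 12 13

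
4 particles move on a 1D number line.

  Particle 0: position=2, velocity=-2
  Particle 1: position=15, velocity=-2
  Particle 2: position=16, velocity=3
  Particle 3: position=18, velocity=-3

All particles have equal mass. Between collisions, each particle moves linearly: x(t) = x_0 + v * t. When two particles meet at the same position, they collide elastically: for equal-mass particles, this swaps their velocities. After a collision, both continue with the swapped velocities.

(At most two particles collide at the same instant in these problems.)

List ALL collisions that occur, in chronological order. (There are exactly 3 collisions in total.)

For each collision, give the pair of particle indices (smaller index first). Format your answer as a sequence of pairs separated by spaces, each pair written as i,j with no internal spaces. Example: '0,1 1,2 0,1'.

Collision at t=1/3: particles 2 and 3 swap velocities; positions: p0=4/3 p1=43/3 p2=17 p3=17; velocities now: v0=-2 v1=-2 v2=-3 v3=3
Collision at t=3: particles 1 and 2 swap velocities; positions: p0=-4 p1=9 p2=9 p3=25; velocities now: v0=-2 v1=-3 v2=-2 v3=3
Collision at t=16: particles 0 and 1 swap velocities; positions: p0=-30 p1=-30 p2=-17 p3=64; velocities now: v0=-3 v1=-2 v2=-2 v3=3

Answer: 2,3 1,2 0,1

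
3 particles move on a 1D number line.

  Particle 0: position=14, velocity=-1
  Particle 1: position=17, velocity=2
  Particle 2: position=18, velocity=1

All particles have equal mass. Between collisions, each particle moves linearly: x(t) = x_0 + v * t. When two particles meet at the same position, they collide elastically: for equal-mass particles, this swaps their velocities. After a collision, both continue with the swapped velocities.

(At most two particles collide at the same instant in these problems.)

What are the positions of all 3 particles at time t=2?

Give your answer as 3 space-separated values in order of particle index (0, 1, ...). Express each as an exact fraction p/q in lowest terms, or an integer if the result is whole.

Collision at t=1: particles 1 and 2 swap velocities; positions: p0=13 p1=19 p2=19; velocities now: v0=-1 v1=1 v2=2
Advance to t=2 (no further collisions before then); velocities: v0=-1 v1=1 v2=2; positions = 12 20 21

Answer: 12 20 21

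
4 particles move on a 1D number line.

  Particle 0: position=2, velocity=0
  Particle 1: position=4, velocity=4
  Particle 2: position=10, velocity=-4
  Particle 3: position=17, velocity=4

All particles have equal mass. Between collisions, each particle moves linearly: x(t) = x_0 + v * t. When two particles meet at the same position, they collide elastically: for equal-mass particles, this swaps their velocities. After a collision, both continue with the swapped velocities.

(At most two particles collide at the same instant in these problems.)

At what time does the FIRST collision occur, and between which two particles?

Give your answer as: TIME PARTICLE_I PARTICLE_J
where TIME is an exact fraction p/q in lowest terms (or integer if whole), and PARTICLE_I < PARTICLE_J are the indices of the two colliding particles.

Pair (0,1): pos 2,4 vel 0,4 -> not approaching (rel speed -4 <= 0)
Pair (1,2): pos 4,10 vel 4,-4 -> gap=6, closing at 8/unit, collide at t=3/4
Pair (2,3): pos 10,17 vel -4,4 -> not approaching (rel speed -8 <= 0)
Earliest collision: t=3/4 between 1 and 2

Answer: 3/4 1 2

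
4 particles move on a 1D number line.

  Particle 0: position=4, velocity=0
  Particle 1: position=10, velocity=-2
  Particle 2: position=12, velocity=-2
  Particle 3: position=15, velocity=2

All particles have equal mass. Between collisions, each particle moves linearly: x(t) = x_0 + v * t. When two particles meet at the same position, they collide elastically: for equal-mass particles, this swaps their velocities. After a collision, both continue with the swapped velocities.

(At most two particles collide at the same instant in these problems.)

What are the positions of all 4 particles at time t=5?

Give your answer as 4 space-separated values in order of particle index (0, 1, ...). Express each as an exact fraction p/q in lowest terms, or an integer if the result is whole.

Answer: 0 2 4 25

Derivation:
Collision at t=3: particles 0 and 1 swap velocities; positions: p0=4 p1=4 p2=6 p3=21; velocities now: v0=-2 v1=0 v2=-2 v3=2
Collision at t=4: particles 1 and 2 swap velocities; positions: p0=2 p1=4 p2=4 p3=23; velocities now: v0=-2 v1=-2 v2=0 v3=2
Advance to t=5 (no further collisions before then); velocities: v0=-2 v1=-2 v2=0 v3=2; positions = 0 2 4 25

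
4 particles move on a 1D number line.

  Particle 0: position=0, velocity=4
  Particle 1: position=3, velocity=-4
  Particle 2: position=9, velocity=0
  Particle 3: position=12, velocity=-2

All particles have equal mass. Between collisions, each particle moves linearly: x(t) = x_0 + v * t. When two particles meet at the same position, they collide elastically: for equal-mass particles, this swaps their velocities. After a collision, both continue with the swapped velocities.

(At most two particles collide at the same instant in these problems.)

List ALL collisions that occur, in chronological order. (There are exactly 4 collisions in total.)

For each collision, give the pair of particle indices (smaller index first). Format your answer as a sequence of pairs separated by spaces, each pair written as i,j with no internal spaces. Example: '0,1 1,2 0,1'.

Collision at t=3/8: particles 0 and 1 swap velocities; positions: p0=3/2 p1=3/2 p2=9 p3=45/4; velocities now: v0=-4 v1=4 v2=0 v3=-2
Collision at t=3/2: particles 2 and 3 swap velocities; positions: p0=-3 p1=6 p2=9 p3=9; velocities now: v0=-4 v1=4 v2=-2 v3=0
Collision at t=2: particles 1 and 2 swap velocities; positions: p0=-5 p1=8 p2=8 p3=9; velocities now: v0=-4 v1=-2 v2=4 v3=0
Collision at t=9/4: particles 2 and 3 swap velocities; positions: p0=-6 p1=15/2 p2=9 p3=9; velocities now: v0=-4 v1=-2 v2=0 v3=4

Answer: 0,1 2,3 1,2 2,3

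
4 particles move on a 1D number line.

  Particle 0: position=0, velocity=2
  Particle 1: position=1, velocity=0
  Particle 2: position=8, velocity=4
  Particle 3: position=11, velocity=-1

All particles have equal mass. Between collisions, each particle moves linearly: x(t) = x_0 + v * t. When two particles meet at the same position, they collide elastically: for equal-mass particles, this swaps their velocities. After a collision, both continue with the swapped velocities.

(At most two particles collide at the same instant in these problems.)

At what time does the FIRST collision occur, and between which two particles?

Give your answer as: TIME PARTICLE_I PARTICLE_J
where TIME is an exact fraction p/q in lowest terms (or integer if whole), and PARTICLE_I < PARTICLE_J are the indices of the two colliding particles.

Answer: 1/2 0 1

Derivation:
Pair (0,1): pos 0,1 vel 2,0 -> gap=1, closing at 2/unit, collide at t=1/2
Pair (1,2): pos 1,8 vel 0,4 -> not approaching (rel speed -4 <= 0)
Pair (2,3): pos 8,11 vel 4,-1 -> gap=3, closing at 5/unit, collide at t=3/5
Earliest collision: t=1/2 between 0 and 1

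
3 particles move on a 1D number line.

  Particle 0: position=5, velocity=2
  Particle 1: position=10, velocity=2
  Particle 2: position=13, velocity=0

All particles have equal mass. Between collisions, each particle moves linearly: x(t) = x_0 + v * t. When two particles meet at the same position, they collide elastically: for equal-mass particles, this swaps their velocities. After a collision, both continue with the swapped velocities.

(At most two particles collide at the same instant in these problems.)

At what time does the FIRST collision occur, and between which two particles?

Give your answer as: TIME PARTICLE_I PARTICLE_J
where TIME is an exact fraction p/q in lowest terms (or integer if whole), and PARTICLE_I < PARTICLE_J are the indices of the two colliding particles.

Answer: 3/2 1 2

Derivation:
Pair (0,1): pos 5,10 vel 2,2 -> not approaching (rel speed 0 <= 0)
Pair (1,2): pos 10,13 vel 2,0 -> gap=3, closing at 2/unit, collide at t=3/2
Earliest collision: t=3/2 between 1 and 2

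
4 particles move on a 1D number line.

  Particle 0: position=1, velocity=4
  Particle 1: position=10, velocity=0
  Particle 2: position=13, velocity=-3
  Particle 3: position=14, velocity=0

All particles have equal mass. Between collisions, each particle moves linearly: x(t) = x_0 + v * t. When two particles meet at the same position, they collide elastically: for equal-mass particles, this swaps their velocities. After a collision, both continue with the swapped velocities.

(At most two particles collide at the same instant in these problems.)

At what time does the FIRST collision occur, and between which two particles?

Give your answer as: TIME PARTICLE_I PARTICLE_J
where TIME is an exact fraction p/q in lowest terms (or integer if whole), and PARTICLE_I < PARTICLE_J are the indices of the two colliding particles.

Answer: 1 1 2

Derivation:
Pair (0,1): pos 1,10 vel 4,0 -> gap=9, closing at 4/unit, collide at t=9/4
Pair (1,2): pos 10,13 vel 0,-3 -> gap=3, closing at 3/unit, collide at t=1
Pair (2,3): pos 13,14 vel -3,0 -> not approaching (rel speed -3 <= 0)
Earliest collision: t=1 between 1 and 2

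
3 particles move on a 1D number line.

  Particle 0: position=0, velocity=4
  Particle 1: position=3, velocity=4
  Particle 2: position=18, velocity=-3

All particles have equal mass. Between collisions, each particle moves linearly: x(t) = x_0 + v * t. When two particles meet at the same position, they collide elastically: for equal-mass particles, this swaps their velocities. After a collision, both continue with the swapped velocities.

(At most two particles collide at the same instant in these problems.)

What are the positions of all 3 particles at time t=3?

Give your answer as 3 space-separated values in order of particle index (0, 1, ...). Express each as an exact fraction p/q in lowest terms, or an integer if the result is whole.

Answer: 9 12 15

Derivation:
Collision at t=15/7: particles 1 and 2 swap velocities; positions: p0=60/7 p1=81/7 p2=81/7; velocities now: v0=4 v1=-3 v2=4
Collision at t=18/7: particles 0 and 1 swap velocities; positions: p0=72/7 p1=72/7 p2=93/7; velocities now: v0=-3 v1=4 v2=4
Advance to t=3 (no further collisions before then); velocities: v0=-3 v1=4 v2=4; positions = 9 12 15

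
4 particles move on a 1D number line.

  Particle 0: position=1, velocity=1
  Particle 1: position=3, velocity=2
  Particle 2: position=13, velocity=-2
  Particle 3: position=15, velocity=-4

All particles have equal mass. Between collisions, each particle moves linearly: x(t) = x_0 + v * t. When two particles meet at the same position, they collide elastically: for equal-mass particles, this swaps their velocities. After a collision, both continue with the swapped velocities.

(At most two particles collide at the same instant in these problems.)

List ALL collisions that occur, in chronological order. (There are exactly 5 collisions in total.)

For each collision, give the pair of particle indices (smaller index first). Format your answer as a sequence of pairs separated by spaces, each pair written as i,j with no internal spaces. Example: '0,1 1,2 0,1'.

Collision at t=1: particles 2 and 3 swap velocities; positions: p0=2 p1=5 p2=11 p3=11; velocities now: v0=1 v1=2 v2=-4 v3=-2
Collision at t=2: particles 1 and 2 swap velocities; positions: p0=3 p1=7 p2=7 p3=9; velocities now: v0=1 v1=-4 v2=2 v3=-2
Collision at t=5/2: particles 2 and 3 swap velocities; positions: p0=7/2 p1=5 p2=8 p3=8; velocities now: v0=1 v1=-4 v2=-2 v3=2
Collision at t=14/5: particles 0 and 1 swap velocities; positions: p0=19/5 p1=19/5 p2=37/5 p3=43/5; velocities now: v0=-4 v1=1 v2=-2 v3=2
Collision at t=4: particles 1 and 2 swap velocities; positions: p0=-1 p1=5 p2=5 p3=11; velocities now: v0=-4 v1=-2 v2=1 v3=2

Answer: 2,3 1,2 2,3 0,1 1,2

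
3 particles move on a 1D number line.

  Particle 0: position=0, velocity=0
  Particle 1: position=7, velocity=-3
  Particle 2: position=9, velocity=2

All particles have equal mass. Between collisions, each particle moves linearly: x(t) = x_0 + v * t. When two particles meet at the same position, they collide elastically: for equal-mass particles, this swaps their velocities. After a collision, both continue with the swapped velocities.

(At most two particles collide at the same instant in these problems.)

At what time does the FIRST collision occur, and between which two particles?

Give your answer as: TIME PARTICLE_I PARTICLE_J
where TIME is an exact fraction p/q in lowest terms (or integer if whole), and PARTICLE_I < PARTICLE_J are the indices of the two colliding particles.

Answer: 7/3 0 1

Derivation:
Pair (0,1): pos 0,7 vel 0,-3 -> gap=7, closing at 3/unit, collide at t=7/3
Pair (1,2): pos 7,9 vel -3,2 -> not approaching (rel speed -5 <= 0)
Earliest collision: t=7/3 between 0 and 1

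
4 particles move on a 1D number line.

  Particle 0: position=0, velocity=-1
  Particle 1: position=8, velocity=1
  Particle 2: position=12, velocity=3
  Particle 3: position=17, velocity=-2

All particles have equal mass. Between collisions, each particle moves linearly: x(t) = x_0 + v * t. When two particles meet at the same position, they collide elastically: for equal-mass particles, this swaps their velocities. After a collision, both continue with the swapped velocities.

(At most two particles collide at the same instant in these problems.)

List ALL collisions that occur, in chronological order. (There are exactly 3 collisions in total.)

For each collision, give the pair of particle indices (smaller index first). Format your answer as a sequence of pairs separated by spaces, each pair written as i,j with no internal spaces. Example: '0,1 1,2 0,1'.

Collision at t=1: particles 2 and 3 swap velocities; positions: p0=-1 p1=9 p2=15 p3=15; velocities now: v0=-1 v1=1 v2=-2 v3=3
Collision at t=3: particles 1 and 2 swap velocities; positions: p0=-3 p1=11 p2=11 p3=21; velocities now: v0=-1 v1=-2 v2=1 v3=3
Collision at t=17: particles 0 and 1 swap velocities; positions: p0=-17 p1=-17 p2=25 p3=63; velocities now: v0=-2 v1=-1 v2=1 v3=3

Answer: 2,3 1,2 0,1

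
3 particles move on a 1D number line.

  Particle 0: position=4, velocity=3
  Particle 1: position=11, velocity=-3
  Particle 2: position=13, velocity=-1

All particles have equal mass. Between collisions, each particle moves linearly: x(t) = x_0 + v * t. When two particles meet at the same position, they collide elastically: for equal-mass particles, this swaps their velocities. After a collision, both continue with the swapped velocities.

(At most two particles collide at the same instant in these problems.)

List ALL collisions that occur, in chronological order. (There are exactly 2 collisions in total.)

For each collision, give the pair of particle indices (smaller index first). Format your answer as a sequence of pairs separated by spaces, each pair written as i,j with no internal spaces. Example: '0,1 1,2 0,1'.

Answer: 0,1 1,2

Derivation:
Collision at t=7/6: particles 0 and 1 swap velocities; positions: p0=15/2 p1=15/2 p2=71/6; velocities now: v0=-3 v1=3 v2=-1
Collision at t=9/4: particles 1 and 2 swap velocities; positions: p0=17/4 p1=43/4 p2=43/4; velocities now: v0=-3 v1=-1 v2=3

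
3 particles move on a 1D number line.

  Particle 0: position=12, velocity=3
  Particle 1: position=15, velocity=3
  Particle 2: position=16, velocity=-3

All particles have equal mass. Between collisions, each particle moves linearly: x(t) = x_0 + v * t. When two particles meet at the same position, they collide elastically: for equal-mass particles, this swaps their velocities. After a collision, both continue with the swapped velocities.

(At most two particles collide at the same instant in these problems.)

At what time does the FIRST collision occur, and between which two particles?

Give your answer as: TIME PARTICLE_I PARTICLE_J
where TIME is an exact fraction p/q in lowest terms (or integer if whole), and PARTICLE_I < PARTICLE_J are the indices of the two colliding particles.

Answer: 1/6 1 2

Derivation:
Pair (0,1): pos 12,15 vel 3,3 -> not approaching (rel speed 0 <= 0)
Pair (1,2): pos 15,16 vel 3,-3 -> gap=1, closing at 6/unit, collide at t=1/6
Earliest collision: t=1/6 between 1 and 2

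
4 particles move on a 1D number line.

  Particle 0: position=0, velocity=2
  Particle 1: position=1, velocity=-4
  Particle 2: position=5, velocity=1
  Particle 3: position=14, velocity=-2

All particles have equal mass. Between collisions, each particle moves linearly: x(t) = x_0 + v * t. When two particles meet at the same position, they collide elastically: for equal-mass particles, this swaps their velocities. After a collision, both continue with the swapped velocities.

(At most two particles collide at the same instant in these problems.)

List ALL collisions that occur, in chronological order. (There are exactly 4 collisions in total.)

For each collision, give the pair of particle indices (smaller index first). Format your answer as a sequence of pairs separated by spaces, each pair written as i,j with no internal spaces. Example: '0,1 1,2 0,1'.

Answer: 0,1 2,3 1,2 2,3

Derivation:
Collision at t=1/6: particles 0 and 1 swap velocities; positions: p0=1/3 p1=1/3 p2=31/6 p3=41/3; velocities now: v0=-4 v1=2 v2=1 v3=-2
Collision at t=3: particles 2 and 3 swap velocities; positions: p0=-11 p1=6 p2=8 p3=8; velocities now: v0=-4 v1=2 v2=-2 v3=1
Collision at t=7/2: particles 1 and 2 swap velocities; positions: p0=-13 p1=7 p2=7 p3=17/2; velocities now: v0=-4 v1=-2 v2=2 v3=1
Collision at t=5: particles 2 and 3 swap velocities; positions: p0=-19 p1=4 p2=10 p3=10; velocities now: v0=-4 v1=-2 v2=1 v3=2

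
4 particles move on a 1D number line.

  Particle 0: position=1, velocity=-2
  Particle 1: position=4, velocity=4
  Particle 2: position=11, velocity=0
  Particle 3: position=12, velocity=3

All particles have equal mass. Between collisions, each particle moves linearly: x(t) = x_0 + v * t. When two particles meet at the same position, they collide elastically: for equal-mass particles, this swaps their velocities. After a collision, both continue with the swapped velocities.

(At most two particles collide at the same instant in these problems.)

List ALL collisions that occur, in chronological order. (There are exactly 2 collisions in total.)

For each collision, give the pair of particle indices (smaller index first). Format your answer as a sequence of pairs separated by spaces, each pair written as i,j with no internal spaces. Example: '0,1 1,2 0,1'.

Answer: 1,2 2,3

Derivation:
Collision at t=7/4: particles 1 and 2 swap velocities; positions: p0=-5/2 p1=11 p2=11 p3=69/4; velocities now: v0=-2 v1=0 v2=4 v3=3
Collision at t=8: particles 2 and 3 swap velocities; positions: p0=-15 p1=11 p2=36 p3=36; velocities now: v0=-2 v1=0 v2=3 v3=4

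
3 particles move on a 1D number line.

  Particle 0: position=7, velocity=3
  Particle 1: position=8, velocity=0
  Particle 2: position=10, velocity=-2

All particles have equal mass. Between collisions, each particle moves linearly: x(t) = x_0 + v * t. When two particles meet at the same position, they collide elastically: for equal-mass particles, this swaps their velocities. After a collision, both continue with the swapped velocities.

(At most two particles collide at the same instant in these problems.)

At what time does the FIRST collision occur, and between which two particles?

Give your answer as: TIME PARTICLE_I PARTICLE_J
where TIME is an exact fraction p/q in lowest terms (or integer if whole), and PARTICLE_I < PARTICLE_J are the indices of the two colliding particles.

Pair (0,1): pos 7,8 vel 3,0 -> gap=1, closing at 3/unit, collide at t=1/3
Pair (1,2): pos 8,10 vel 0,-2 -> gap=2, closing at 2/unit, collide at t=1
Earliest collision: t=1/3 between 0 and 1

Answer: 1/3 0 1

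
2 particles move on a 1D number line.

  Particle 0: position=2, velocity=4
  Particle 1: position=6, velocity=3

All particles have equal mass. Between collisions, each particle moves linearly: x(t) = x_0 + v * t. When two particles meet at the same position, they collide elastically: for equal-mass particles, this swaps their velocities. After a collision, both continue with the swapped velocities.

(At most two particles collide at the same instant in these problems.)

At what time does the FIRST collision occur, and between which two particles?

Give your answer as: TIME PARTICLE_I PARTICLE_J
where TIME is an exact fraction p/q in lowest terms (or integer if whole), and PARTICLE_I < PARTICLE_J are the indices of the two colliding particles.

Answer: 4 0 1

Derivation:
Pair (0,1): pos 2,6 vel 4,3 -> gap=4, closing at 1/unit, collide at t=4
Earliest collision: t=4 between 0 and 1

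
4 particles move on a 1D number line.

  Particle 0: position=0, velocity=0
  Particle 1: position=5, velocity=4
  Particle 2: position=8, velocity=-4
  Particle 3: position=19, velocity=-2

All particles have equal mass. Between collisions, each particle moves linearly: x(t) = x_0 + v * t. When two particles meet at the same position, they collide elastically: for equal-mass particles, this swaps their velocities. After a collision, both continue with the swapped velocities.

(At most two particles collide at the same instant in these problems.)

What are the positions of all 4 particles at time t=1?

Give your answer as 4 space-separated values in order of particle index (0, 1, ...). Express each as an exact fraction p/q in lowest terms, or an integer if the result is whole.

Answer: 0 4 9 17

Derivation:
Collision at t=3/8: particles 1 and 2 swap velocities; positions: p0=0 p1=13/2 p2=13/2 p3=73/4; velocities now: v0=0 v1=-4 v2=4 v3=-2
Advance to t=1 (no further collisions before then); velocities: v0=0 v1=-4 v2=4 v3=-2; positions = 0 4 9 17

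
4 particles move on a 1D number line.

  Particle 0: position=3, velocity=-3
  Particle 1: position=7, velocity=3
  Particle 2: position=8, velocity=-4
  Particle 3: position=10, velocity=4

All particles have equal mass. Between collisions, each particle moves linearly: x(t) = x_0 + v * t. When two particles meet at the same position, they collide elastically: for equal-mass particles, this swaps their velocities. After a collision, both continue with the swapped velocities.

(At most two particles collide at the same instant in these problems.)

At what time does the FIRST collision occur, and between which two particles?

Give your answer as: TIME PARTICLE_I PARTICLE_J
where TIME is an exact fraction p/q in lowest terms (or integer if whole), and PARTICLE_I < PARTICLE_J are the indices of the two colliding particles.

Pair (0,1): pos 3,7 vel -3,3 -> not approaching (rel speed -6 <= 0)
Pair (1,2): pos 7,8 vel 3,-4 -> gap=1, closing at 7/unit, collide at t=1/7
Pair (2,3): pos 8,10 vel -4,4 -> not approaching (rel speed -8 <= 0)
Earliest collision: t=1/7 between 1 and 2

Answer: 1/7 1 2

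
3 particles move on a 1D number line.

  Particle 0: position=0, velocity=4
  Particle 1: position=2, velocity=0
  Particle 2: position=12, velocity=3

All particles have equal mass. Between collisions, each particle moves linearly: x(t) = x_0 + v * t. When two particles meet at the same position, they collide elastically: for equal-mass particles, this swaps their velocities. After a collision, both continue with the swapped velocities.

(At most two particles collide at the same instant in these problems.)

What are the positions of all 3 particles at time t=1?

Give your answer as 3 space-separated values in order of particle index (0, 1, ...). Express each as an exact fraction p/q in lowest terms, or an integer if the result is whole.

Collision at t=1/2: particles 0 and 1 swap velocities; positions: p0=2 p1=2 p2=27/2; velocities now: v0=0 v1=4 v2=3
Advance to t=1 (no further collisions before then); velocities: v0=0 v1=4 v2=3; positions = 2 4 15

Answer: 2 4 15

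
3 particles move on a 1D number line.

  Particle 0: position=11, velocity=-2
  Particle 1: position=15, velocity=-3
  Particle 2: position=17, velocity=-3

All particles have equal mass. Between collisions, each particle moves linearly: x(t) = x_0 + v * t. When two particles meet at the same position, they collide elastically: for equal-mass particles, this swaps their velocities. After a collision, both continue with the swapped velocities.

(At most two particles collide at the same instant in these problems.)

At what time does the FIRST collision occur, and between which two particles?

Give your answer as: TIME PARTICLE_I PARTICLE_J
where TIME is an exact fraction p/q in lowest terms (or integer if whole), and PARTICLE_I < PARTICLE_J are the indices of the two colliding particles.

Answer: 4 0 1

Derivation:
Pair (0,1): pos 11,15 vel -2,-3 -> gap=4, closing at 1/unit, collide at t=4
Pair (1,2): pos 15,17 vel -3,-3 -> not approaching (rel speed 0 <= 0)
Earliest collision: t=4 between 0 and 1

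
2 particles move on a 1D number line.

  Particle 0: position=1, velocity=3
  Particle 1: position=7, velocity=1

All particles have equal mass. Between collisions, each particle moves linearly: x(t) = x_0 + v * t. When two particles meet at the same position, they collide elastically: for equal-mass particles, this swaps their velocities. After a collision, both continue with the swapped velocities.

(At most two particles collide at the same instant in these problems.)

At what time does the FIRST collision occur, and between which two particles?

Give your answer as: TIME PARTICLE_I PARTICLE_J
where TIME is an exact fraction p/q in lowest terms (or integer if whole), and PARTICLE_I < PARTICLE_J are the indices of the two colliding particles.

Answer: 3 0 1

Derivation:
Pair (0,1): pos 1,7 vel 3,1 -> gap=6, closing at 2/unit, collide at t=3
Earliest collision: t=3 between 0 and 1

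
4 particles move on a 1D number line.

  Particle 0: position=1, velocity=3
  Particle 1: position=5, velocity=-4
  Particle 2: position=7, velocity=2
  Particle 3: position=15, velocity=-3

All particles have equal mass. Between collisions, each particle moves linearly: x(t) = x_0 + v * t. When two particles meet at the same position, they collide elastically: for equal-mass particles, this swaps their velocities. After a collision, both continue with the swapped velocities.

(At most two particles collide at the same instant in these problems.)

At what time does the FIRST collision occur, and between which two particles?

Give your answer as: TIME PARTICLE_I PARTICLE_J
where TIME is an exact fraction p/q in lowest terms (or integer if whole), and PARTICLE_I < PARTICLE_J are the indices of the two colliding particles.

Answer: 4/7 0 1

Derivation:
Pair (0,1): pos 1,5 vel 3,-4 -> gap=4, closing at 7/unit, collide at t=4/7
Pair (1,2): pos 5,7 vel -4,2 -> not approaching (rel speed -6 <= 0)
Pair (2,3): pos 7,15 vel 2,-3 -> gap=8, closing at 5/unit, collide at t=8/5
Earliest collision: t=4/7 between 0 and 1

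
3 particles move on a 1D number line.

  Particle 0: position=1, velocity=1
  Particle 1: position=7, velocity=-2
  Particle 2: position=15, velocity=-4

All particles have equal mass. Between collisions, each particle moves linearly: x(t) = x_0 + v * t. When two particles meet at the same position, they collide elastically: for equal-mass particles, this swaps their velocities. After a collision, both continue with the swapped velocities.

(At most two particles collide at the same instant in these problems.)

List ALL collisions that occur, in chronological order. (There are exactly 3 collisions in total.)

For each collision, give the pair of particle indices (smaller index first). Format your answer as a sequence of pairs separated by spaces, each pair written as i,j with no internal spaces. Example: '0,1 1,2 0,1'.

Answer: 0,1 1,2 0,1

Derivation:
Collision at t=2: particles 0 and 1 swap velocities; positions: p0=3 p1=3 p2=7; velocities now: v0=-2 v1=1 v2=-4
Collision at t=14/5: particles 1 and 2 swap velocities; positions: p0=7/5 p1=19/5 p2=19/5; velocities now: v0=-2 v1=-4 v2=1
Collision at t=4: particles 0 and 1 swap velocities; positions: p0=-1 p1=-1 p2=5; velocities now: v0=-4 v1=-2 v2=1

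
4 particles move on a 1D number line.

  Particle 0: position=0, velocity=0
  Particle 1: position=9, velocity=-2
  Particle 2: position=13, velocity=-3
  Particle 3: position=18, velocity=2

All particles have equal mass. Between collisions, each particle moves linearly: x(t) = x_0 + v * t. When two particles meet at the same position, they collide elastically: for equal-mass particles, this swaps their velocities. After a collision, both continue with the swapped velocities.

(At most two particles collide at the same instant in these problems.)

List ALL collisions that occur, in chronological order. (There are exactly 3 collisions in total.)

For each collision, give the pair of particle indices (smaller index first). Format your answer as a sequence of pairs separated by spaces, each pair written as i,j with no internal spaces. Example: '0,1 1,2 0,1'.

Collision at t=4: particles 1 and 2 swap velocities; positions: p0=0 p1=1 p2=1 p3=26; velocities now: v0=0 v1=-3 v2=-2 v3=2
Collision at t=13/3: particles 0 and 1 swap velocities; positions: p0=0 p1=0 p2=1/3 p3=80/3; velocities now: v0=-3 v1=0 v2=-2 v3=2
Collision at t=9/2: particles 1 and 2 swap velocities; positions: p0=-1/2 p1=0 p2=0 p3=27; velocities now: v0=-3 v1=-2 v2=0 v3=2

Answer: 1,2 0,1 1,2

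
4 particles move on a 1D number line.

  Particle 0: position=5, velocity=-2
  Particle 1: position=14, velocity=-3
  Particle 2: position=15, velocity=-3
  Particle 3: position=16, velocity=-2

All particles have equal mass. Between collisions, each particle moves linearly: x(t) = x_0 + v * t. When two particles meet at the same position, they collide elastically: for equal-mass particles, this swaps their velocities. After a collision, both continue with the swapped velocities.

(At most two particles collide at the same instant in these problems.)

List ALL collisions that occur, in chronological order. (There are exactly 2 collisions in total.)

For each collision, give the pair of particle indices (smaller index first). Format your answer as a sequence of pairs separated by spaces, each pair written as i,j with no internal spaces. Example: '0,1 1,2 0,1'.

Collision at t=9: particles 0 and 1 swap velocities; positions: p0=-13 p1=-13 p2=-12 p3=-2; velocities now: v0=-3 v1=-2 v2=-3 v3=-2
Collision at t=10: particles 1 and 2 swap velocities; positions: p0=-16 p1=-15 p2=-15 p3=-4; velocities now: v0=-3 v1=-3 v2=-2 v3=-2

Answer: 0,1 1,2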